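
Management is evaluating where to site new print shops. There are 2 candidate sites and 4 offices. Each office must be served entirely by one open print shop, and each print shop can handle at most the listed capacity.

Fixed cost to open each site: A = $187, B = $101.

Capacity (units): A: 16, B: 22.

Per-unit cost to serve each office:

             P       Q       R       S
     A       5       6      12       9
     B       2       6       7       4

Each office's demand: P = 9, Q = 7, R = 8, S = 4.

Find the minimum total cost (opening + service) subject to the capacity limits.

Open {A, B}: P→B 2·9=18, Q→A 6·7=42, R→B 7·8=56, S→B 4·4=16.
Loads: A carries 7/16, B carries 21/22. Service 132; fixed 288; total 420.
Next best feasible plan costs 440.

Minimum total cost: 420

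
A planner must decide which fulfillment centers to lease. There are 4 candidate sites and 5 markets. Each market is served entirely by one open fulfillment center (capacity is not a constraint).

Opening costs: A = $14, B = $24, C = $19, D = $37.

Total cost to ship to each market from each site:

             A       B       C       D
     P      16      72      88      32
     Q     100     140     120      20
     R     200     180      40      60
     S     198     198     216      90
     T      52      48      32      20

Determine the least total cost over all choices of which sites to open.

For any fixed open set, each market goes to its cheapest open site; total = fixed + service.
{A, C, D}: P→A 16, Q→D 20, R→C 40, S→D 90, T→D 20. Service 186; fixed 70; total 256.
{A, D}: service 206 + fixed 51 = 257
{C, D}: service 202 + fixed 56 = 258
{A, B, C, D}: P→A 16, Q→D 20, R→C 40, S→D 90, T→D 20. Service 186; fixed 94; total 280.
(All 15 nonempty subsets were checked; A, C and D is lowest.)

Minimum total cost: 256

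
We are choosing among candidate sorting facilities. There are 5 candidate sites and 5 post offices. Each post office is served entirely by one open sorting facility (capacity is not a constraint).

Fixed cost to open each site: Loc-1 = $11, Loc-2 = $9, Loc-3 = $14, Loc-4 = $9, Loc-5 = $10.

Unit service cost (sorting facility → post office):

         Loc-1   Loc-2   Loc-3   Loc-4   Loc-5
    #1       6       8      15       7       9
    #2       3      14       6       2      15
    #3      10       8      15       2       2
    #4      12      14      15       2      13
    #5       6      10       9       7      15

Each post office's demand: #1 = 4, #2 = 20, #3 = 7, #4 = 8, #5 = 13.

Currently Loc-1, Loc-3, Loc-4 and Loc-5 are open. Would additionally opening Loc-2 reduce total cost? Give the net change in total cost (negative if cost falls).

Current service cost with {Loc-1, Loc-3, Loc-4, Loc-5}: 172.
Adding Loc-2: each post office re-picks its cheapest; new service cost 172, saving 0.
Extra fixed cost: 9. Net change = 9 − 0 = 9.
(Totals: 216 → 225.)

No — net change +9 (cost rises by 9).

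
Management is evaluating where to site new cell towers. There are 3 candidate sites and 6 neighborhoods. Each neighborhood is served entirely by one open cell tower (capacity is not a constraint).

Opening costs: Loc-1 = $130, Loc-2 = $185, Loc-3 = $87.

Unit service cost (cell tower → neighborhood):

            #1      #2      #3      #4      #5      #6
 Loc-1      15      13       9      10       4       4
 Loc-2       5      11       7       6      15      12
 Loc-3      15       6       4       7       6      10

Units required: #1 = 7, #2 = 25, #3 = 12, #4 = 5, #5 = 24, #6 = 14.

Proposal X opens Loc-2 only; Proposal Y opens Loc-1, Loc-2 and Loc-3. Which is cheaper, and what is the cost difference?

Proposal X: {Loc-2}: #1→Loc-2 5·7=35, #2→Loc-2 11·25=275, #3→Loc-2 7·12=84, #4→Loc-2 6·5=30, #5→Loc-2 15·24=360, #6→Loc-2 12·14=168. Service 952; fixed 185; total 1137.
Proposal Y: {Loc-1, Loc-2, Loc-3}: #1→Loc-2 5·7=35, #2→Loc-3 6·25=150, #3→Loc-3 4·12=48, #4→Loc-2 6·5=30, #5→Loc-1 4·24=96, #6→Loc-1 4·14=56. Service 415; fixed 402; total 817.
Difference: |1137 − 817| = 320.

Proposal Y is cheaper by 320.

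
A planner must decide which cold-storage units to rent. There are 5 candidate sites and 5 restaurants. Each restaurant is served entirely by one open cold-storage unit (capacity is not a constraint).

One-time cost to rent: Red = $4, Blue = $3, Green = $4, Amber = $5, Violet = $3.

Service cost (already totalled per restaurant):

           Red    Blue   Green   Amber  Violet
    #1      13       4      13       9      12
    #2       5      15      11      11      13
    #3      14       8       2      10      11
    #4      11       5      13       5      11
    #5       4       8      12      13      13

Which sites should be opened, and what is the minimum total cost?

Open Red, Blue and Green; minimum total cost 31.

For any fixed open set, each restaurant goes to its cheapest open site; total = fixed + service.
{Red, Blue, Green}: #1→Blue 4, #2→Red 5, #3→Green 2, #4→Blue 5, #5→Red 4. Service 20; fixed 11; total 31.
{Red, Blue}: service 26 + fixed 7 = 33
{Red, Blue, Green, Violet}: #1→Blue 4, #2→Red 5, #3→Green 2, #4→Blue 5, #5→Red 4. Service 20; fixed 14; total 34.
{Red, Blue, Green, Amber, Violet}: #1→Blue 4, #2→Red 5, #3→Green 2, #4→Blue 5, #5→Red 4. Service 20; fixed 19; total 39.
No other subset beats 31.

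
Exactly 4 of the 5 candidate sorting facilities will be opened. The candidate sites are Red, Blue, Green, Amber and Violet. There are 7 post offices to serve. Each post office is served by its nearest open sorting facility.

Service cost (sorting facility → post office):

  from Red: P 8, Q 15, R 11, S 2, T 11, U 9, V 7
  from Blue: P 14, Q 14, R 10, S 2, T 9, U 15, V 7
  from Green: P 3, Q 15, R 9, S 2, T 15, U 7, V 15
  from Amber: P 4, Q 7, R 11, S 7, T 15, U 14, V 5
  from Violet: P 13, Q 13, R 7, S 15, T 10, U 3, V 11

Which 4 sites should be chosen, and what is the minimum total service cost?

Choose Blue, Green, Amber and Violet; total service cost 36.

With exactly 4 open, each post office uses its cheapest among the chosen.
{Blue, Green, Amber, Violet}: P→Green 3, Q→Amber 7, R→Violet 7, S→Blue 2, T→Blue 9, U→Violet 3, V→Amber 5. Service cost 36.
{Red, Blue, Amber, Violet}: service cost 37
{Red, Green, Amber, Violet}: service cost 37
Among all 5 size-4 choices, {Blue, Green, Amber, Violet} is lowest.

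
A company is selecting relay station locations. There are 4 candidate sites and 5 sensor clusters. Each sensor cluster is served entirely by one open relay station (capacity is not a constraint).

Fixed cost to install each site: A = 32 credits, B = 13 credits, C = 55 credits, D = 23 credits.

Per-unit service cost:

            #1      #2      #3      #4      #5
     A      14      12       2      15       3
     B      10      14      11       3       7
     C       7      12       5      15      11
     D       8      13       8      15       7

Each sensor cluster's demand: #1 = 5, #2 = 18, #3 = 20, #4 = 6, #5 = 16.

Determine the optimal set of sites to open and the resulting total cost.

For any fixed open set, each sensor cluster goes to its cheapest open site; total = fixed + service.
{A, B}: #1→B 10·5=50, #2→A 12·18=216, #3→A 2·20=40, #4→B 3·6=18, #5→A 3·16=48. Service 372; fixed 45; total 417.
{A, B, D}: #1→D 8·5=40, #2→A 12·18=216, #3→A 2·20=40, #4→B 3·6=18, #5→A 3·16=48. Service 362; fixed 68; total 430.
{A, B, C}: service 357 + fixed 100 = 457
{A, B, C, D}: #1→C 7·5=35, #2→A 12·18=216, #3→A 2·20=40, #4→B 3·6=18, #5→A 3·16=48. Service 357; fixed 123; total 480.
No other subset beats 417.

Open A and B; minimum total cost 417.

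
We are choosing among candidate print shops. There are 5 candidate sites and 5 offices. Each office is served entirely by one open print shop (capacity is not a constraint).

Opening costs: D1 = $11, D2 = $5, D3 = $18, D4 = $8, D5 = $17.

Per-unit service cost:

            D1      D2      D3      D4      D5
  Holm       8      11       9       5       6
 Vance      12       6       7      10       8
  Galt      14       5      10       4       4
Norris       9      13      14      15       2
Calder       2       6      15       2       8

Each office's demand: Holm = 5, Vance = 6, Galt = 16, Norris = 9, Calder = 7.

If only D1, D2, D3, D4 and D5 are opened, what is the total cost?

Each office is assigned to its cheapest site among the open ones.
{D1, D2, D3, D4, D5}: Holm→D4 5·5=25, Vance→D2 6·6=36, Galt→D4 4·16=64, Norris→D5 2·9=18, Calder→D1 2·7=14. Service 157; fixed 59; total 216.

Total cost: 216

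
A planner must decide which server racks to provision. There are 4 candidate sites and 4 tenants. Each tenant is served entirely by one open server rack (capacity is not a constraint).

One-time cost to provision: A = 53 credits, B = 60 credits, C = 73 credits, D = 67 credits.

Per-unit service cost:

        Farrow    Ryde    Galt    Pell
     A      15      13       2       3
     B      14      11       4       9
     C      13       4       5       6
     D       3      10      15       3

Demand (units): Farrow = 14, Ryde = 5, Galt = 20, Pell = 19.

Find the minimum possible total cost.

For any fixed open set, each tenant goes to its cheapest open site; total = fixed + service.
{A, D}: Farrow→D 3·14=42, Ryde→D 10·5=50, Galt→A 2·20=40, Pell→A 3·19=57. Service 189; fixed 120; total 309.
{A, C, D}: service 159 + fixed 193 = 352
{B, D}: service 229 + fixed 127 = 356
{A, B, C, D}: Farrow→D 3·14=42, Ryde→C 4·5=20, Galt→A 2·20=40, Pell→A 3·19=57. Service 159; fixed 253; total 412.
No other subset beats 309.

Minimum total cost: 309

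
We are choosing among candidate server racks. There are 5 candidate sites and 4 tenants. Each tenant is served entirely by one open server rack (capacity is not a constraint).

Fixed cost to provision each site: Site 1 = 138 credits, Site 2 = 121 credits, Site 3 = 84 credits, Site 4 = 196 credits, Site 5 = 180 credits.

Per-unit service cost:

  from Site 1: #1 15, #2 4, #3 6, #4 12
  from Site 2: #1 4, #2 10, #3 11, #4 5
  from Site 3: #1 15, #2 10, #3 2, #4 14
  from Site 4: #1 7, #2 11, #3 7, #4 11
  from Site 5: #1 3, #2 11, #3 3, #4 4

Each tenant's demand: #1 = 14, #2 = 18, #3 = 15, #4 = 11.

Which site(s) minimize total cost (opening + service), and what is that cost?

Open Site 5 only; minimum total cost 509.

For any fixed open set, each tenant goes to its cheapest open site; total = fixed + service.
{Site 5}: #1→Site 5 3·14=42, #2→Site 5 11·18=198, #3→Site 5 3·15=45, #4→Site 5 4·11=44. Service 329; fixed 180; total 509.
{Site 1, Site 5}: service 203 + fixed 318 = 521
{Site 2, Site 3}: service 321 + fixed 205 = 526
{Site 1, Site 2, Site 3, Site 4, Site 5}: #1→Site 5 3·14=42, #2→Site 1 4·18=72, #3→Site 3 2·15=30, #4→Site 5 4·11=44. Service 188; fixed 719; total 907.
No other subset beats 509.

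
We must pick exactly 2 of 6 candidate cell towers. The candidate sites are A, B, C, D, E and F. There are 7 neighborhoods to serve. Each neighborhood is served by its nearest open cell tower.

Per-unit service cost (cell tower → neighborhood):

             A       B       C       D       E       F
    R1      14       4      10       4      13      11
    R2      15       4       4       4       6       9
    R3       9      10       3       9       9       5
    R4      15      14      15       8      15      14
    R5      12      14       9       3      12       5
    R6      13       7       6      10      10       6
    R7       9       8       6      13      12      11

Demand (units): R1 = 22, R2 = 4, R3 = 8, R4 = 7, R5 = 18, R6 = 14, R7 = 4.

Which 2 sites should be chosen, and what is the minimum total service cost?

With exactly 2 open, each neighborhood uses its cheapest among the chosen.
{C, D}: R1→D 4·22=88, R2→C 4·4=16, R3→C 3·8=24, R4→D 8·7=56, R5→D 3·18=54, R6→C 6·14=84, R7→C 6·4=24. Service cost 346.
{D, F}: service cost 382
{B, D}: service cost 416
Among all 15 size-2 choices, {C, D} is lowest.

Choose C and D; total service cost 346.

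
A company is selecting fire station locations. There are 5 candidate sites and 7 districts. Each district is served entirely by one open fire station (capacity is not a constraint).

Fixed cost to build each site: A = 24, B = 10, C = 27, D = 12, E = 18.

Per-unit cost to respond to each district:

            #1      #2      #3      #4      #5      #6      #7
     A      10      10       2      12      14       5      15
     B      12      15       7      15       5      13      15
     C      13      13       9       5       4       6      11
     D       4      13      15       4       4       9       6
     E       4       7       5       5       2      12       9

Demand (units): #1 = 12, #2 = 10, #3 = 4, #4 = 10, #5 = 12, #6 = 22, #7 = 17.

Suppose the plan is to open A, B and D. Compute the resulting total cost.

Total cost: 502

Each district is assigned to its cheapest site among the open ones.
{A, B, D}: #1→D 4·12=48, #2→A 10·10=100, #3→A 2·4=8, #4→D 4·10=40, #5→D 4·12=48, #6→A 5·22=110, #7→D 6·17=102. Service 456; fixed 46; total 502.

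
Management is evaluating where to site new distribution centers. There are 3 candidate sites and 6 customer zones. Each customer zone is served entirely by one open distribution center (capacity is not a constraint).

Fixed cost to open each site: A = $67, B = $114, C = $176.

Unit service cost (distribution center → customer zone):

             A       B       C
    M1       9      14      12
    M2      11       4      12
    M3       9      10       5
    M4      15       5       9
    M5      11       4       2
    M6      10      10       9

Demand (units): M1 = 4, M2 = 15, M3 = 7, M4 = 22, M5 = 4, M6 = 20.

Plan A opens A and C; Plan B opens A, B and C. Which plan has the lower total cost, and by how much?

Plan A: {A, C}: M1→A 9·4=36, M2→A 11·15=165, M3→C 5·7=35, M4→C 9·22=198, M5→C 2·4=8, M6→C 9·20=180. Service 622; fixed 243; total 865.
Plan B: {A, B, C}: M1→A 9·4=36, M2→B 4·15=60, M3→C 5·7=35, M4→B 5·22=110, M5→C 2·4=8, M6→C 9·20=180. Service 429; fixed 357; total 786.
Difference: |865 − 786| = 79.

Plan B is cheaper by 79.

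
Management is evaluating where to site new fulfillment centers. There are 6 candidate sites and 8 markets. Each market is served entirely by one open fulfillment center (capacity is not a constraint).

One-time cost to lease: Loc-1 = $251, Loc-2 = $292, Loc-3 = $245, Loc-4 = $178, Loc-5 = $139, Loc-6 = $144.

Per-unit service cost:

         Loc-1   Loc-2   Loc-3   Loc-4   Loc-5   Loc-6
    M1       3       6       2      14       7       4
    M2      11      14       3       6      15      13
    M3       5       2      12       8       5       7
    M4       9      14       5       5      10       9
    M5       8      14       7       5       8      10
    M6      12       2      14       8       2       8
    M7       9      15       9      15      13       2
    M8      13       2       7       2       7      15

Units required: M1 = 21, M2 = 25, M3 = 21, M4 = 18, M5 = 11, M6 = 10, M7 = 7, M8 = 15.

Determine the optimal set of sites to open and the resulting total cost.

For any fixed open set, each market goes to its cheapest open site; total = fixed + service.
{Loc-3, Loc-5}: M1→Loc-3 2·21=42, M2→Loc-3 3·25=75, M3→Loc-5 5·21=105, M4→Loc-3 5·18=90, M5→Loc-3 7·11=77, M6→Loc-5 2·10=20, M7→Loc-3 9·7=63, M8→Loc-3 7·15=105. Service 577; fixed 384; total 961.
{Loc-4, Loc-6}: M1→Loc-6 4·21=84, M2→Loc-4 6·25=150, M3→Loc-6 7·21=147, M4→Loc-4 5·18=90, M5→Loc-4 5·11=55, M6→Loc-4 8·10=80, M7→Loc-6 2·7=14, M8→Loc-4 2·15=30. Service 650; fixed 322; total 972.
{Loc-2, Loc-3}: service 439 + fixed 537 = 976
{Loc-1, Loc-2, Loc-3, Loc-4, Loc-5, Loc-6}: service 368 + fixed 1249 = 1617
No other subset beats 961.

Open Loc-3 and Loc-5; minimum total cost 961.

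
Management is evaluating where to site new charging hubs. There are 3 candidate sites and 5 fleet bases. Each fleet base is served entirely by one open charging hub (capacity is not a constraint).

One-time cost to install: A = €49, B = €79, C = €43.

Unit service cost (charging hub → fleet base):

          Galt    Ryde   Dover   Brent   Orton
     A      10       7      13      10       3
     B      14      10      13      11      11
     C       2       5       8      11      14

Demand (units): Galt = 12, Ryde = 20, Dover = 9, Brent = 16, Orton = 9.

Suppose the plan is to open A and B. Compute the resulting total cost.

Each fleet base is assigned to its cheapest site among the open ones.
{A, B}: Galt→A 10·12=120, Ryde→A 7·20=140, Dover→A 13·9=117, Brent→A 10·16=160, Orton→A 3·9=27. Service 564; fixed 128; total 692.

Total cost: 692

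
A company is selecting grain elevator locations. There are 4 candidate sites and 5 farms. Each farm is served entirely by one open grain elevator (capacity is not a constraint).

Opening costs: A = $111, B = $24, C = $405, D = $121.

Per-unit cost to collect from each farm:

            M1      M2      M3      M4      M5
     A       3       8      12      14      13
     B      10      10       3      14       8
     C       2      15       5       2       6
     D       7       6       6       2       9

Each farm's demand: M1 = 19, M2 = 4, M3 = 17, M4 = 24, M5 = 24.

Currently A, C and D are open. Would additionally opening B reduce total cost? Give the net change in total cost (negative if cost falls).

Current service cost with {A, C, D}: 339.
Adding B: each farm re-picks its cheapest; new service cost 305, saving 34.
Extra fixed cost: 24. Net change = 24 − 34 = -10.
(Totals: 976 → 966.)

Yes — net change −10 (cost falls by 10).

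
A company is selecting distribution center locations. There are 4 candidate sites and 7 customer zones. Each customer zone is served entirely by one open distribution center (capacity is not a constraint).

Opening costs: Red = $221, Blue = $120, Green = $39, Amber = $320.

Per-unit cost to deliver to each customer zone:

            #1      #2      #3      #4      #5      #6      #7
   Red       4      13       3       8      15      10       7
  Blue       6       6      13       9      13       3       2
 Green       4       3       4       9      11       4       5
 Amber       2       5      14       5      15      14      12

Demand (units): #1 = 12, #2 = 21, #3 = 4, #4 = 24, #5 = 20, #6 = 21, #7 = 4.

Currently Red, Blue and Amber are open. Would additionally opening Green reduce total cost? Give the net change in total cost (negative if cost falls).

Yes — net change −43 (cost falls by 43).

Current service cost with {Red, Blue, Amber}: 592.
Adding Green: each customer zone re-picks its cheapest; new service cost 510, saving 82.
Extra fixed cost: 39. Net change = 39 − 82 = -43.
(Totals: 1253 → 1210.)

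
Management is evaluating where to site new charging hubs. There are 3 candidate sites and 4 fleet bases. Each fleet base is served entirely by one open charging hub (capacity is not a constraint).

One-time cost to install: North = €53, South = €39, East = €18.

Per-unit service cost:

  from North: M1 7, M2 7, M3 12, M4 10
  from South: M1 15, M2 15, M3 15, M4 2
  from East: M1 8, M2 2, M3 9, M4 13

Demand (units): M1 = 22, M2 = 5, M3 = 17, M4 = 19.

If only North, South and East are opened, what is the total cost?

Each fleet base is assigned to its cheapest site among the open ones.
{North, South, East}: M1→North 7·22=154, M2→East 2·5=10, M3→East 9·17=153, M4→South 2·19=38. Service 355; fixed 110; total 465.

Total cost: 465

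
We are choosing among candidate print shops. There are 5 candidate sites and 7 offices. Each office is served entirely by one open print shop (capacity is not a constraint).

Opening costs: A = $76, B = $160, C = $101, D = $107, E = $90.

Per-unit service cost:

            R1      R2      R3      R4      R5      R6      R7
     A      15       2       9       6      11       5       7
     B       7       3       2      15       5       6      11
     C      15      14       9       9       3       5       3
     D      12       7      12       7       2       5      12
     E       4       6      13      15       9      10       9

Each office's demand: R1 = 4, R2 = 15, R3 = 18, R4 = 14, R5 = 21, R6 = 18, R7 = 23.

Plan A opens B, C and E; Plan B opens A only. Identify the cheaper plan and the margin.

Plan A is cheaper by 98.

Plan A: {B, C, E}: R1→E 4·4=16, R2→B 3·15=45, R3→B 2·18=36, R4→C 9·14=126, R5→C 3·21=63, R6→C 5·18=90, R7→C 3·23=69. Service 445; fixed 351; total 796.
Plan B: {A}: R1→A 15·4=60, R2→A 2·15=30, R3→A 9·18=162, R4→A 6·14=84, R5→A 11·21=231, R6→A 5·18=90, R7→A 7·23=161. Service 818; fixed 76; total 894.
Difference: |796 − 894| = 98.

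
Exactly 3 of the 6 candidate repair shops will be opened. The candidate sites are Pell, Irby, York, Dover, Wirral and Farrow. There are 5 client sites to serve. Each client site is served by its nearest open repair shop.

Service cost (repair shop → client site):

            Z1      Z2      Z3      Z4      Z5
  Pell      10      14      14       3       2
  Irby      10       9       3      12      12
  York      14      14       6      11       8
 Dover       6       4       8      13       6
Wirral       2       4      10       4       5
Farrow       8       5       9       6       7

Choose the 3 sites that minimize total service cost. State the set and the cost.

Choose Pell, Irby and Wirral; total service cost 14.

With exactly 3 open, each client site uses its cheapest among the chosen.
{Pell, Irby, Wirral}: Z1→Wirral 2, Z2→Wirral 4, Z3→Irby 3, Z4→Pell 3, Z5→Pell 2. Service cost 14.
{Pell, York, Wirral}: service cost 17
{Pell, Irby, Dover}: service cost 18
Among all 20 size-3 choices, {Pell, Irby, Wirral} is lowest.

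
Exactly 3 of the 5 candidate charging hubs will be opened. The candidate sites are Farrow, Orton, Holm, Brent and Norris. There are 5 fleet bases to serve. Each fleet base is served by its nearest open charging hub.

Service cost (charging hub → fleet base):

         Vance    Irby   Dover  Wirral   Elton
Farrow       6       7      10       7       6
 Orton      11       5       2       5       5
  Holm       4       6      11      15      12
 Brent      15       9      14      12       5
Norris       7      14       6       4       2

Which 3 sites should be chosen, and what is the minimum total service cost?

With exactly 3 open, each fleet base uses its cheapest among the chosen.
{Orton, Holm, Norris}: Vance→Holm 4, Irby→Orton 5, Dover→Orton 2, Wirral→Norris 4, Elton→Norris 2. Service cost 17.
{Farrow, Orton, Norris}: service cost 19
{Orton, Brent, Norris}: service cost 20
Among all 10 size-3 choices, {Orton, Holm, Norris} is lowest.

Choose Orton, Holm and Norris; total service cost 17.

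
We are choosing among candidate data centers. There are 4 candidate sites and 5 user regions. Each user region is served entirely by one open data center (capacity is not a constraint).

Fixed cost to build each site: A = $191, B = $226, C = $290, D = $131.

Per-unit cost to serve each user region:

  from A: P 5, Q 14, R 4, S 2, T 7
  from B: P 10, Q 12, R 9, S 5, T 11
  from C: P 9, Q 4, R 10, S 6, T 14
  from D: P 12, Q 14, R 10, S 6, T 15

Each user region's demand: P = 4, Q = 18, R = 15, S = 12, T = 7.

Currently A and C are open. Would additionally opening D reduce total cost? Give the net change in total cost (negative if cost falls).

No — net change +131 (cost rises by 131).

Current service cost with {A, C}: 225.
Adding D: each user region re-picks its cheapest; new service cost 225, saving 0.
Extra fixed cost: 131. Net change = 131 − 0 = 131.
(Totals: 706 → 837.)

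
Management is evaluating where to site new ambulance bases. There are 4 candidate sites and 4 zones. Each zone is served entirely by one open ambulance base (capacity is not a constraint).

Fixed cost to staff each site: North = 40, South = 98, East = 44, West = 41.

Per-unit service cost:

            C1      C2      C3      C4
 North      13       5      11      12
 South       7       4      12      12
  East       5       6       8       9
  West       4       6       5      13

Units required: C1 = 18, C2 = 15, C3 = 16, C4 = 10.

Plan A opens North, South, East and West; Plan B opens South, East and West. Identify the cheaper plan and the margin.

Plan B is cheaper by 40.

Plan A: {North, South, East, West}: C1→West 4·18=72, C2→South 4·15=60, C3→West 5·16=80, C4→East 9·10=90. Service 302; fixed 223; total 525.
Plan B: {South, East, West}: C1→West 4·18=72, C2→South 4·15=60, C3→West 5·16=80, C4→East 9·10=90. Service 302; fixed 183; total 485.
Difference: |525 − 485| = 40.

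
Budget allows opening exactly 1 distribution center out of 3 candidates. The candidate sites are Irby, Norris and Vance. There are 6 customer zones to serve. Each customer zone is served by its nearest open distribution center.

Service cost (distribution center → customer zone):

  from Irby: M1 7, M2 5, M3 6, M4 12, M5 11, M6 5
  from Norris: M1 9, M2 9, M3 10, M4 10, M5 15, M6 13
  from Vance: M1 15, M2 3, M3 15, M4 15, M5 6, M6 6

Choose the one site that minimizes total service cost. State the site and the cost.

With exactly 1 open, each customer zone uses its cheapest among the chosen.
{Irby}: M1→Irby 7, M2→Irby 5, M3→Irby 6, M4→Irby 12, M5→Irby 11, M6→Irby 5. Service cost 46.
{Vance}: service cost 60
{Norris}: service cost 66
Among all 3 size-1 choices, {Irby} is lowest.

Choose Irby only; total service cost 46.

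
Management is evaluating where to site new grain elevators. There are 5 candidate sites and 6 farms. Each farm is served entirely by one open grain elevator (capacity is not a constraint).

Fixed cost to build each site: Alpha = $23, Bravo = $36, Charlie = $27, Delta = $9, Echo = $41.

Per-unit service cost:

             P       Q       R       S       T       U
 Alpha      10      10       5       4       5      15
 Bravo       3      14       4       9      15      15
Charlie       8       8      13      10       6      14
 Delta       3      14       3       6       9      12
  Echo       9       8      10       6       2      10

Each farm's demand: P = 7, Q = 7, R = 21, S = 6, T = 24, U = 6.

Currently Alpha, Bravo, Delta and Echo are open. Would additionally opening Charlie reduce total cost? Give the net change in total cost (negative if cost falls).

No — net change +27 (cost rises by 27).

Current service cost with {Alpha, Bravo, Delta, Echo}: 272.
Adding Charlie: each farm re-picks its cheapest; new service cost 272, saving 0.
Extra fixed cost: 27. Net change = 27 − 0 = 27.
(Totals: 381 → 408.)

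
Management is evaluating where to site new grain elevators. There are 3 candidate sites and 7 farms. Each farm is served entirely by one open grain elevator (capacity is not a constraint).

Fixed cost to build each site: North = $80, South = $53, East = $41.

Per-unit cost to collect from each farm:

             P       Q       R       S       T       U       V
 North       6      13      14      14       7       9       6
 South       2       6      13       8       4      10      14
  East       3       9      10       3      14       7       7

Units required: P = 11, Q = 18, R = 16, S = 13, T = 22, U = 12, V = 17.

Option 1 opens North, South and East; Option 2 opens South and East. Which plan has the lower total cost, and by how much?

Option 2 is cheaper by 63.

Option 1: {North, South, East}: P→South 2·11=22, Q→South 6·18=108, R→East 10·16=160, S→East 3·13=39, T→South 4·22=88, U→East 7·12=84, V→North 6·17=102. Service 603; fixed 174; total 777.
Option 2: {South, East}: P→South 2·11=22, Q→South 6·18=108, R→East 10·16=160, S→East 3·13=39, T→South 4·22=88, U→East 7·12=84, V→East 7·17=119. Service 620; fixed 94; total 714.
Difference: |777 − 714| = 63.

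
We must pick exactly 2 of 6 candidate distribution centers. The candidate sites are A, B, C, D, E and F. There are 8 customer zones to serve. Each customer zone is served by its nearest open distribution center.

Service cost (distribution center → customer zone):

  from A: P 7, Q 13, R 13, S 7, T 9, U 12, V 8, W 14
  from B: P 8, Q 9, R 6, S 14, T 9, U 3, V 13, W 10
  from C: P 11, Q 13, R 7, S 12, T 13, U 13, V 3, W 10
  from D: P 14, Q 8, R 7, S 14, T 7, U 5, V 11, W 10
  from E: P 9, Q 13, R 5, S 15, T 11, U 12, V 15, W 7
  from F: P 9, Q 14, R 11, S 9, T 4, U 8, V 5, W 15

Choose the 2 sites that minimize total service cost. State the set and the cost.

With exactly 2 open, each customer zone uses its cheapest among the chosen.
{B, F}: P→B 8, Q→B 9, R→B 6, S→F 9, T→F 4, U→B 3, V→F 5, W→B 10. Service cost 54.
{D, F}: service cost 57
{A, B}: service cost 59
Among all 15 size-2 choices, {B, F} is lowest.

Choose B and F; total service cost 54.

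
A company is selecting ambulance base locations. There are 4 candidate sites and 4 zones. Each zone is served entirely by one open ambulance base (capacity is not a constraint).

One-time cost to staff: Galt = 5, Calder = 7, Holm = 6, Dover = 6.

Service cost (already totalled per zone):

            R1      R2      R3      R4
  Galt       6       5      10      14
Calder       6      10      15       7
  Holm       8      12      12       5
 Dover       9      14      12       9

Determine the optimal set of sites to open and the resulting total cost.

Open Galt and Holm; minimum total cost 37.

For any fixed open set, each zone goes to its cheapest open site; total = fixed + service.
{Galt, Holm}: R1→Galt 6, R2→Galt 5, R3→Galt 10, R4→Holm 5. Service 26; fixed 11; total 37.
{Galt}: R1→Galt 6, R2→Galt 5, R3→Galt 10, R4→Galt 14. Service 35; fixed 5; total 40.
{Galt, Calder}: service 28 + fixed 12 = 40
{Galt, Calder, Holm, Dover}: R1→Galt 6, R2→Galt 5, R3→Galt 10, R4→Holm 5. Service 26; fixed 24; total 50.
(All 15 nonempty subsets were checked; Galt and Holm is lowest.)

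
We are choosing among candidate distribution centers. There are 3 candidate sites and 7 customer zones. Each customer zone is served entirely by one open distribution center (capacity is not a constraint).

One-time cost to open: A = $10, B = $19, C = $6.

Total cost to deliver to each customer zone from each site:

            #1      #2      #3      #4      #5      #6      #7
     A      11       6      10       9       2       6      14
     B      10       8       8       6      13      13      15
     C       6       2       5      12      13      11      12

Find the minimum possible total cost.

Minimum total cost: 58

For any fixed open set, each customer zone goes to its cheapest open site; total = fixed + service.
{A, C}: #1→C 6, #2→C 2, #3→C 5, #4→A 9, #5→A 2, #6→A 6, #7→C 12. Service 42; fixed 16; total 58.
{C}: service 61 + fixed 6 = 67
{A}: service 58 + fixed 10 = 68
{A, B, C}: service 39 + fixed 35 = 74
No other subset beats 58.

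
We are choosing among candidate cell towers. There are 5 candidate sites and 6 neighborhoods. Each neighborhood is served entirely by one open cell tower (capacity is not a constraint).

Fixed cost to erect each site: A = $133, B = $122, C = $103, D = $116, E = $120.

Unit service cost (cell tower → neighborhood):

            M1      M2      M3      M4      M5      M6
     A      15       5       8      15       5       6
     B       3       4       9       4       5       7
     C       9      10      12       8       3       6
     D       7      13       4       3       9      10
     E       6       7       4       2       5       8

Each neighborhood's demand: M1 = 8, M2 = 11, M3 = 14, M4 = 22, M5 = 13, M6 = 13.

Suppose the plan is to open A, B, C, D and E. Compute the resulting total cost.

Each neighborhood is assigned to its cheapest site among the open ones.
{A, B, C, D, E}: M1→B 3·8=24, M2→B 4·11=44, M3→D 4·14=56, M4→E 2·22=44, M5→C 3·13=39, M6→A 6·13=78. Service 285; fixed 594; total 879.

Total cost: 879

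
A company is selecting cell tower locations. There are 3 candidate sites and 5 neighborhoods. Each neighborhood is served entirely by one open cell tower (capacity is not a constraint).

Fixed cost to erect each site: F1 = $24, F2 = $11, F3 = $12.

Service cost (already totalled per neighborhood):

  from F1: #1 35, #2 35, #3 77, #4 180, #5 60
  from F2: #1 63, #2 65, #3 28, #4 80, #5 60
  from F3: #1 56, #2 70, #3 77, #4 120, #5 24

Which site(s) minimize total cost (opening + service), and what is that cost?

For any fixed open set, each neighborhood goes to its cheapest open site; total = fixed + service.
{F1, F2, F3}: #1→F1 35, #2→F1 35, #3→F2 28, #4→F2 80, #5→F3 24. Service 202; fixed 47; total 249.
{F1, F2}: service 238 + fixed 35 = 273
{F2, F3}: service 253 + fixed 23 = 276
{F2}: service 296 + fixed 11 = 307
No other subset beats 249.

Open F1, F2 and F3; minimum total cost 249.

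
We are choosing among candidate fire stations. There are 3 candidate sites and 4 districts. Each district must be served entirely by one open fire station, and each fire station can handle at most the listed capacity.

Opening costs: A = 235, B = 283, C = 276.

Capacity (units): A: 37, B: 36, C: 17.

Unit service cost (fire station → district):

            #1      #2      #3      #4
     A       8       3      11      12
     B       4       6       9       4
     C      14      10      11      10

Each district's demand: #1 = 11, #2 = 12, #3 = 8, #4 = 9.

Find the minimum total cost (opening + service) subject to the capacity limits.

Minimum total cost: 706

Open {A, B}: #1→B 4·11=44, #2→A 3·12=36, #3→B 9·8=72, #4→B 4·9=36.
Loads: A carries 12/37, B carries 28/36. Service 188; fixed 518; total 706.
Next best feasible plan costs 722.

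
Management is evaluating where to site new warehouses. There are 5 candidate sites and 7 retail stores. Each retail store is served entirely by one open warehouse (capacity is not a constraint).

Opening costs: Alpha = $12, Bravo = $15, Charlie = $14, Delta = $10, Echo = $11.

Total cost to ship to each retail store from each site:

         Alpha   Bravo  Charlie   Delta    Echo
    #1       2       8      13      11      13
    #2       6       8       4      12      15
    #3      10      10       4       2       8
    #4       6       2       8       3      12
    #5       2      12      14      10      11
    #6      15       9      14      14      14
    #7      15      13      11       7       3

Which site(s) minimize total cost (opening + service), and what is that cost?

Open Alpha and Delta; minimum total cost 58.

For any fixed open set, each retail store goes to its cheapest open site; total = fixed + service.
{Alpha, Delta}: #1→Alpha 2, #2→Alpha 6, #3→Delta 2, #4→Delta 3, #5→Alpha 2, #6→Delta 14, #7→Delta 7. Service 36; fixed 22; total 58.
{Alpha, Echo}: service 41 + fixed 23 = 64
{Alpha, Delta, Echo}: #1→Alpha 2, #2→Alpha 6, #3→Delta 2, #4→Delta 3, #5→Alpha 2, #6→Delta 14, #7→Echo 3. Service 32; fixed 33; total 65.
{Alpha, Bravo, Charlie, Delta, Echo}: service 24 + fixed 62 = 86
No other subset beats 58.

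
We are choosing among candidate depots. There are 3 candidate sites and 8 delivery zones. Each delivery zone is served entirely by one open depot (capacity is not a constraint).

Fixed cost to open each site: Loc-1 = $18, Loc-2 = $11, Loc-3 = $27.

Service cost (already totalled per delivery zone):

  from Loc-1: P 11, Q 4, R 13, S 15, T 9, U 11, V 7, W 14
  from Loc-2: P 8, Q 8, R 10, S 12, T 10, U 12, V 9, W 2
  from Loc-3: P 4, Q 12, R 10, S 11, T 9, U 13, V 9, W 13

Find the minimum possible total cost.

Minimum total cost: 82

For any fixed open set, each delivery zone goes to its cheapest open site; total = fixed + service.
{Loc-2}: P→Loc-2 8, Q→Loc-2 8, R→Loc-2 10, S→Loc-2 12, T→Loc-2 10, U→Loc-2 12, V→Loc-2 9, W→Loc-2 2. Service 71; fixed 11; total 82.
{Loc-1, Loc-2}: service 63 + fixed 29 = 92
{Loc-1}: service 84 + fixed 18 = 102
{Loc-1, Loc-2, Loc-3}: service 58 + fixed 56 = 114
(All 7 nonempty subsets were checked; Loc-2 only is lowest.)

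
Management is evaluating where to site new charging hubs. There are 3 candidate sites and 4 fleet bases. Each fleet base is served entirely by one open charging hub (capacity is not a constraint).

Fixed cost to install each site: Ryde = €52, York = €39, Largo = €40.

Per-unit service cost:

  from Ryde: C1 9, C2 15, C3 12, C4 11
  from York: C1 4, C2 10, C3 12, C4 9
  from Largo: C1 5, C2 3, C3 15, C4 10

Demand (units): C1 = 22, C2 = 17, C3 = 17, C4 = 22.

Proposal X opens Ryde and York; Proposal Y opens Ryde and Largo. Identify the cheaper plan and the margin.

Proposal X: {Ryde, York}: C1→York 4·22=88, C2→York 10·17=170, C3→Ryde 12·17=204, C4→York 9·22=198. Service 660; fixed 91; total 751.
Proposal Y: {Ryde, Largo}: C1→Largo 5·22=110, C2→Largo 3·17=51, C3→Ryde 12·17=204, C4→Largo 10·22=220. Service 585; fixed 92; total 677.
Difference: |751 − 677| = 74.

Proposal Y is cheaper by 74.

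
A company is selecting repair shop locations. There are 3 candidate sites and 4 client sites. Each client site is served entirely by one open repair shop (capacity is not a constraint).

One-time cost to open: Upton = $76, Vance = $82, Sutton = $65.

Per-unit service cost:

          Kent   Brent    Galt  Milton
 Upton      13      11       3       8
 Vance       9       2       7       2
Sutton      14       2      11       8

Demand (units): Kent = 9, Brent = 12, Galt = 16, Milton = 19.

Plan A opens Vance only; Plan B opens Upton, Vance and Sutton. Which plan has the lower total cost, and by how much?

Plan A is cheaper by 77.

Plan A: {Vance}: Kent→Vance 9·9=81, Brent→Vance 2·12=24, Galt→Vance 7·16=112, Milton→Vance 2·19=38. Service 255; fixed 82; total 337.
Plan B: {Upton, Vance, Sutton}: Kent→Vance 9·9=81, Brent→Vance 2·12=24, Galt→Upton 3·16=48, Milton→Vance 2·19=38. Service 191; fixed 223; total 414.
Difference: |337 − 414| = 77.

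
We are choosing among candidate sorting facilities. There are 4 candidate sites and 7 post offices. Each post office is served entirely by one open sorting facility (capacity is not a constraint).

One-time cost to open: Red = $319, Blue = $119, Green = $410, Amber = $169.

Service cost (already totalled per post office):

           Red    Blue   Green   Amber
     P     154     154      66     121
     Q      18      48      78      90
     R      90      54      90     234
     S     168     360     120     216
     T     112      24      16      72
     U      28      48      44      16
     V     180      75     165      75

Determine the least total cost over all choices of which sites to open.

For any fixed open set, each post office goes to its cheapest open site; total = fixed + service.
{Blue, Amber}: P→Amber 121, Q→Blue 48, R→Blue 54, S→Amber 216, T→Blue 24, U→Amber 16, V→Blue 75. Service 554; fixed 288; total 842.
{Blue}: P→Blue 154, Q→Blue 48, R→Blue 54, S→Blue 360, T→Blue 24, U→Blue 48, V→Blue 75. Service 763; fixed 119; total 882.
{Blue, Green}: P→Green 66, Q→Blue 48, R→Blue 54, S→Green 120, T→Green 16, U→Green 44, V→Blue 75. Service 423; fixed 529; total 952.
{Red, Blue, Green, Amber}: P→Green 66, Q→Red 18, R→Blue 54, S→Green 120, T→Green 16, U→Amber 16, V→Blue 75. Service 365; fixed 1017; total 1382.
No other subset beats 842.

Minimum total cost: 842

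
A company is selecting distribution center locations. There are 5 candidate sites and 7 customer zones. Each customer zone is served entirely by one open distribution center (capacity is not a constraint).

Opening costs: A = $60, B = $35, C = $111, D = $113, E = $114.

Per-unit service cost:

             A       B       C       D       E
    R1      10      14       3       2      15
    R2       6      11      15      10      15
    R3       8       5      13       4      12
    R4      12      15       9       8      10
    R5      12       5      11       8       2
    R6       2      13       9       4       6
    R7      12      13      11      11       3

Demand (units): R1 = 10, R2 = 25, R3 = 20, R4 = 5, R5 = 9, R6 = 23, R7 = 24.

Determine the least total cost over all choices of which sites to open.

For any fixed open set, each customer zone goes to its cheapest open site; total = fixed + service.
{A, D, E}: R1→D 2·10=20, R2→A 6·25=150, R3→D 4·20=80, R4→D 8·5=40, R5→E 2·9=18, R6→A 2·23=46, R7→E 3·24=72. Service 426; fixed 287; total 713.
{A, B, E}: service 536 + fixed 209 = 745
{A, B, D, E}: R1→D 2·10=20, R2→A 6·25=150, R3→D 4·20=80, R4→D 8·5=40, R5→E 2·9=18, R6→A 2·23=46, R7→E 3·24=72. Service 426; fixed 322; total 748.
{A, B, C, D, E}: R1→D 2·10=20, R2→A 6·25=150, R3→D 4·20=80, R4→D 8·5=40, R5→E 2·9=18, R6→A 2·23=46, R7→E 3·24=72. Service 426; fixed 433; total 859.
No other subset beats 713.

Minimum total cost: 713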